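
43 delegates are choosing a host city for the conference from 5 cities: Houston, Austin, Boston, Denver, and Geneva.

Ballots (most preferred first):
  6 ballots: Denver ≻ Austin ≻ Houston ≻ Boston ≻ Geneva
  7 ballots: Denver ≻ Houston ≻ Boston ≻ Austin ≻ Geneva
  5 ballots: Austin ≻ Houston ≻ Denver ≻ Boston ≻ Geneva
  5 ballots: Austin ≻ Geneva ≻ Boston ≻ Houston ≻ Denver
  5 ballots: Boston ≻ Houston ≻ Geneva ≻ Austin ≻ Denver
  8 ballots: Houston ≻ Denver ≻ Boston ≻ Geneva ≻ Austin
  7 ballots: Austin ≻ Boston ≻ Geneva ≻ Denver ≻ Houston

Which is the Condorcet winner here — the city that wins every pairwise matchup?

Austin vs Houston: 23–20
Austin vs Boston: 23–20
Austin vs Denver: 22–21
Austin vs Geneva: 30–13
Austin beats every other city.

Austin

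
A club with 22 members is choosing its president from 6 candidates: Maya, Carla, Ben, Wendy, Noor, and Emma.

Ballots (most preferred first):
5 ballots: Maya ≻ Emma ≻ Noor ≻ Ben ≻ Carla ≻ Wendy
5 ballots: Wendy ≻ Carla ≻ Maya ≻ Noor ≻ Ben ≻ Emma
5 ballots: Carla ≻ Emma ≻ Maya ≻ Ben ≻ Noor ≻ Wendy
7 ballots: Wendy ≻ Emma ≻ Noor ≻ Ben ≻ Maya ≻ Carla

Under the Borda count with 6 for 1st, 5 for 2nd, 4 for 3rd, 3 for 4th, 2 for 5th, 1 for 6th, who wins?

Emma

Maya: 5×6 + 5×4 + 5×4 + 7×2 = 84
Carla: 5×2 + 5×5 + 5×6 + 7×1 = 72
Ben: 5×3 + 5×2 + 5×3 + 7×3 = 61
Wendy: 5×1 + 5×6 + 5×1 + 7×6 = 82
Noor: 5×4 + 5×3 + 5×2 + 7×4 = 73
Emma: 5×5 + 5×1 + 5×5 + 7×5 = 90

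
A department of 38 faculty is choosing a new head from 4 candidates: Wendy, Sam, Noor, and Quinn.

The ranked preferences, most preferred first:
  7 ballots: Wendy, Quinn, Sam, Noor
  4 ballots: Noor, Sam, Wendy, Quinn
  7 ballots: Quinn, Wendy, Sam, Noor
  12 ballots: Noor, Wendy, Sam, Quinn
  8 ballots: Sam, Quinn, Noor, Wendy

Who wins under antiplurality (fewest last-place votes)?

Sam

Last-place votes: Wendy 8, Sam 0, Noor 14, Quinn 16.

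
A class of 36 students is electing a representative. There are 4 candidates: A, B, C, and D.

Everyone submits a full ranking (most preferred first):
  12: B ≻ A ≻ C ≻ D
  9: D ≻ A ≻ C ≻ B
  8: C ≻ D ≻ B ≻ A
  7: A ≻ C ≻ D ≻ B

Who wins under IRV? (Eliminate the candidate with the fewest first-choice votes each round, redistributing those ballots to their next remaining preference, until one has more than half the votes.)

C

Round 1: A 7, B 12, C 8, D 9. A eliminated.
Round 2: B 12, C 15, D 9. D eliminated.
Round 3: B 12, C 24. C has a majority (≥19).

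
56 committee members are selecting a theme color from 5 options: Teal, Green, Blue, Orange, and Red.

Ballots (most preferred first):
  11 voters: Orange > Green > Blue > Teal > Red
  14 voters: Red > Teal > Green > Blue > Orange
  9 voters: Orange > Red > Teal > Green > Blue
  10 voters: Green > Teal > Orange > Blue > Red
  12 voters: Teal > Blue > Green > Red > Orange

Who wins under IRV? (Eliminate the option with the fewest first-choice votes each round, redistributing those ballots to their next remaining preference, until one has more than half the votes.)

Round 1: Teal 12, Green 10, Blue 0, Orange 20, Red 14. Blue eliminated.
Round 2: Teal 12, Green 10, Orange 20, Red 14. Green eliminated.
Round 3: Teal 22, Orange 20, Red 14. Red eliminated.
Round 4: Teal 36, Orange 20. Teal has a majority (≥29).

Teal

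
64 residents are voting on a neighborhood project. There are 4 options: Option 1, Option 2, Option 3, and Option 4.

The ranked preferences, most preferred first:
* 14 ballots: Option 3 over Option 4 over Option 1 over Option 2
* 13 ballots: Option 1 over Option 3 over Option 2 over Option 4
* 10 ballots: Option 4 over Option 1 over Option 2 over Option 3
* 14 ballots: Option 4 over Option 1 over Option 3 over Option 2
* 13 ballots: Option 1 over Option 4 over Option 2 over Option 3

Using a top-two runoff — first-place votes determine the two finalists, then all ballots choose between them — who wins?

Option 4

Round 1 first-place votes: Option 1 26, Option 2 0, Option 3 14, Option 4 24. Option 1 and Option 4 advance.
Runoff: Option 1 is ranked above Option 4 on 26 ballots, Option 4 above Option 1 on 38.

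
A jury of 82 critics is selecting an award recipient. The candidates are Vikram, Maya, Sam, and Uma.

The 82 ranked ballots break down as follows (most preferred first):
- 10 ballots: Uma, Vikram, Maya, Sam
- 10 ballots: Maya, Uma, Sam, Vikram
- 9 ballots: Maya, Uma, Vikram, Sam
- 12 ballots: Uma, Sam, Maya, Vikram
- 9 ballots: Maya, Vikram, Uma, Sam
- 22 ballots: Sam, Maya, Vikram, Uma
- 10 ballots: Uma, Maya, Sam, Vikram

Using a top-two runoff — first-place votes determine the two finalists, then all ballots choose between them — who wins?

Maya

Round 1 first-place votes: Vikram 0, Maya 28, Sam 22, Uma 32. Uma and Maya advance.
Runoff: Uma is ranked above Maya on 32 ballots, Maya above Uma on 50.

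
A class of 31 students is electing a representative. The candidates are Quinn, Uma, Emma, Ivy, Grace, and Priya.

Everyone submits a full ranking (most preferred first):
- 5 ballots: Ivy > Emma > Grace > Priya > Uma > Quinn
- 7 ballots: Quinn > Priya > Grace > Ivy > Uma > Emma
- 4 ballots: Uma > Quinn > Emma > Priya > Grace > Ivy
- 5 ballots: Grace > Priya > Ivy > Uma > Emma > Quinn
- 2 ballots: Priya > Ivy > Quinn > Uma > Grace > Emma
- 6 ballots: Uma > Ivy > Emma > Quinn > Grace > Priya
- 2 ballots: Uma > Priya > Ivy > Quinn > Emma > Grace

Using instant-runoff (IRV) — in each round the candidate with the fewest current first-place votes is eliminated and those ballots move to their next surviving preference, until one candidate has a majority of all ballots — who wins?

Ivy

Round 1: Quinn 7, Uma 12, Emma 0, Ivy 5, Grace 5, Priya 2. Emma eliminated.
Round 2: Quinn 7, Uma 12, Ivy 5, Grace 5, Priya 2. Priya eliminated.
Round 3: Quinn 7, Uma 12, Ivy 7, Grace 5. Grace eliminated.
Round 4: Quinn 7, Uma 12, Ivy 12. Quinn eliminated.
Round 5: Uma 12, Ivy 19. Ivy has a majority (≥16).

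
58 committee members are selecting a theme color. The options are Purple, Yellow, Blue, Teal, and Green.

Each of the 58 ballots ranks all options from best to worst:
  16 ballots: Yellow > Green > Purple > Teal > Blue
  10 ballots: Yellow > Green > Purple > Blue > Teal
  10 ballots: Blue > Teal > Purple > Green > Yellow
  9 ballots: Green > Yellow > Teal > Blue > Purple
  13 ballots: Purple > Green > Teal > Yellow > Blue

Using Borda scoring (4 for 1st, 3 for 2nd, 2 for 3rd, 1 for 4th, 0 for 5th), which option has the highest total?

Green

Purple: 16×2 + 10×2 + 10×2 + 9×0 + 13×4 = 124
Yellow: 16×4 + 10×4 + 10×0 + 9×3 + 13×1 = 144
Blue: 16×0 + 10×1 + 10×4 + 9×1 + 13×0 = 59
Teal: 16×1 + 10×0 + 10×3 + 9×2 + 13×2 = 90
Green: 16×3 + 10×3 + 10×1 + 9×4 + 13×3 = 163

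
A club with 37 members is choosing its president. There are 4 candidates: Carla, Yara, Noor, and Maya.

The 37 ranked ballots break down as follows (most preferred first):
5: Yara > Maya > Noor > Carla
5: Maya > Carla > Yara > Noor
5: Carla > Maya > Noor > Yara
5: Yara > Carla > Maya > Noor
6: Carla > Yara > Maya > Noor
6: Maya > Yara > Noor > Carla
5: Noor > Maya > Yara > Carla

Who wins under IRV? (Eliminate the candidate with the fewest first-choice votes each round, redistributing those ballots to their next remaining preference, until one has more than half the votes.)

Maya

Round 1: Carla 11, Yara 10, Noor 5, Maya 11. Noor eliminated.
Round 2: Carla 11, Yara 10, Maya 16. Yara eliminated.
Round 3: Carla 16, Maya 21. Maya has a majority (≥19).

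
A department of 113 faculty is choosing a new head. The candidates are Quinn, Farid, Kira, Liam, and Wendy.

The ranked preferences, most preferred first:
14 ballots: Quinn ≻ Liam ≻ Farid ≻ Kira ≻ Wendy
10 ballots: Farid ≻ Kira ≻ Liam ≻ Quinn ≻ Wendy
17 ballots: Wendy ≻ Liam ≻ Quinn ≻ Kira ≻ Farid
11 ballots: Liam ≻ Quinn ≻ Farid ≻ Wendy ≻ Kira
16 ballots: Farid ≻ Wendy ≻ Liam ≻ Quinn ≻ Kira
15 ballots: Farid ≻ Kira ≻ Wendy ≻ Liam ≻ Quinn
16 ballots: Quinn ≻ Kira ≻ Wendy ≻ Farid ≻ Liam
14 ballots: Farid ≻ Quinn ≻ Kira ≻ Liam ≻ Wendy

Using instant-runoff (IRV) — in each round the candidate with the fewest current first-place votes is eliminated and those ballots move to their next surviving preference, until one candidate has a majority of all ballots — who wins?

Quinn

Round 1: Quinn 30, Farid 55, Kira 0, Liam 11, Wendy 17. Kira eliminated.
Round 2: Quinn 30, Farid 55, Liam 11, Wendy 17. Liam eliminated.
Round 3: Quinn 41, Farid 55, Wendy 17. Wendy eliminated.
Round 4: Quinn 58, Farid 55. Quinn has a majority (≥57).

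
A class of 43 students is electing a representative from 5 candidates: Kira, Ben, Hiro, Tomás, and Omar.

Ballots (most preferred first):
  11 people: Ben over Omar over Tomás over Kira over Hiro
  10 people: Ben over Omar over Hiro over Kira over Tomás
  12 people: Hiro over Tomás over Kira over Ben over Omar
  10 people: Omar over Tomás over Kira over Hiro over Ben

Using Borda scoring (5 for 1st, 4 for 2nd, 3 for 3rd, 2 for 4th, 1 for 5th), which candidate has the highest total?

Omar

Kira: 11×2 + 10×2 + 12×3 + 10×3 = 108
Ben: 11×5 + 10×5 + 12×2 + 10×1 = 139
Hiro: 11×1 + 10×3 + 12×5 + 10×2 = 121
Tomás: 11×3 + 10×1 + 12×4 + 10×4 = 131
Omar: 11×4 + 10×4 + 12×1 + 10×5 = 146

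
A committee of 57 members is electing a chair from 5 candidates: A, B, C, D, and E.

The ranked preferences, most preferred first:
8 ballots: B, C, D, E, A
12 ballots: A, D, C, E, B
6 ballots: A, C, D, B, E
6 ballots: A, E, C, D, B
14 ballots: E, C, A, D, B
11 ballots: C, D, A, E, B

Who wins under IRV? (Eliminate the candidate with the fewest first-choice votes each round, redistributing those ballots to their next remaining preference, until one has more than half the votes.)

C

Round 1: A 24, B 8, C 11, D 0, E 14. D eliminated.
Round 2: A 24, B 8, C 11, E 14. B eliminated.
Round 3: A 24, C 19, E 14. E eliminated.
Round 4: A 24, C 33. C has a majority (≥29).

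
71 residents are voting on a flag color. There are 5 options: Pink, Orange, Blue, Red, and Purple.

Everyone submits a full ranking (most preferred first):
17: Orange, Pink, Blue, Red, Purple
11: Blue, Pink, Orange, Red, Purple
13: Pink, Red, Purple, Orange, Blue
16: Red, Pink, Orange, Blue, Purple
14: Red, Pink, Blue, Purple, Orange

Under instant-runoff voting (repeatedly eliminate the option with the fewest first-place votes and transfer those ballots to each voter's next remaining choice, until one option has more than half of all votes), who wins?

Round 1: Pink 13, Orange 17, Blue 11, Red 30, Purple 0. Purple eliminated.
Round 2: Pink 13, Orange 17, Blue 11, Red 30. Blue eliminated.
Round 3: Pink 24, Orange 17, Red 30. Orange eliminated.
Round 4: Pink 41, Red 30. Pink has a majority (≥36).

Pink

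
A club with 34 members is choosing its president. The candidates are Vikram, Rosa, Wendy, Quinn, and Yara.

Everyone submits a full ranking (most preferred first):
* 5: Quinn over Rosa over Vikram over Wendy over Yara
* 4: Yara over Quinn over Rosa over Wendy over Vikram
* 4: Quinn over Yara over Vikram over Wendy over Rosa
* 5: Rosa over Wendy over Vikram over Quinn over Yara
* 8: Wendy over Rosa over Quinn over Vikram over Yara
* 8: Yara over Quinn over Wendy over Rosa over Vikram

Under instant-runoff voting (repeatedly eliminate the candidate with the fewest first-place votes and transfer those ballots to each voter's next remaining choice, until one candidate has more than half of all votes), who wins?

Wendy

Round 1: Vikram 0, Rosa 5, Wendy 8, Quinn 9, Yara 12. Vikram eliminated.
Round 2: Rosa 5, Wendy 8, Quinn 9, Yara 12. Rosa eliminated.
Round 3: Wendy 13, Quinn 9, Yara 12. Quinn eliminated.
Round 4: Wendy 18, Yara 16. Wendy has a majority (≥18).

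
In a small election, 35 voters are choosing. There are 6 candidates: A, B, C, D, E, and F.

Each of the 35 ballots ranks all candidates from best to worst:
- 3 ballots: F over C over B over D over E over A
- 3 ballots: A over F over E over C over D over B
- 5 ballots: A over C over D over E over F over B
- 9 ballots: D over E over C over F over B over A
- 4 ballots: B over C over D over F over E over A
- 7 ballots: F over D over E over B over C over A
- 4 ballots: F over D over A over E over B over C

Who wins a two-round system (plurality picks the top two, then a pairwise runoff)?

D

Round 1 first-place votes: A 8, B 4, C 0, D 9, E 0, F 14. F and D advance.
Runoff: F is ranked above D on 17 ballots, D above F on 18.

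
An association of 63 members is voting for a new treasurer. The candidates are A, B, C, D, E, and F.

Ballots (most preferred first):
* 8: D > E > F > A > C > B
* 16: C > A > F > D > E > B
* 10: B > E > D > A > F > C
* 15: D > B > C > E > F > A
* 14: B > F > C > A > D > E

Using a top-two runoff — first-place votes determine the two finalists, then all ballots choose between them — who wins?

D

Round 1 first-place votes: A 0, B 24, C 16, D 23, E 0, F 0. B and D advance.
Runoff: B is ranked above D on 24 ballots, D above B on 39.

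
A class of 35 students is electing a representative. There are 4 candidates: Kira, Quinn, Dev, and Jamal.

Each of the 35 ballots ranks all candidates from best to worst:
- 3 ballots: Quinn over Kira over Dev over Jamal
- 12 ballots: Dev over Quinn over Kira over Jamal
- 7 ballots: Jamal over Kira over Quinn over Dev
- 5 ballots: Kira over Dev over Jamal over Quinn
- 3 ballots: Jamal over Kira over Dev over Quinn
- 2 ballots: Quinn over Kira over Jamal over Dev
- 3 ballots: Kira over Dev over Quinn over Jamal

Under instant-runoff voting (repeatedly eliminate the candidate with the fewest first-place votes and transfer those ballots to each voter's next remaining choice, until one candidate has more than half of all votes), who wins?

Kira

Round 1: Kira 8, Quinn 5, Dev 12, Jamal 10. Quinn eliminated.
Round 2: Kira 13, Dev 12, Jamal 10. Jamal eliminated.
Round 3: Kira 23, Dev 12. Kira has a majority (≥18).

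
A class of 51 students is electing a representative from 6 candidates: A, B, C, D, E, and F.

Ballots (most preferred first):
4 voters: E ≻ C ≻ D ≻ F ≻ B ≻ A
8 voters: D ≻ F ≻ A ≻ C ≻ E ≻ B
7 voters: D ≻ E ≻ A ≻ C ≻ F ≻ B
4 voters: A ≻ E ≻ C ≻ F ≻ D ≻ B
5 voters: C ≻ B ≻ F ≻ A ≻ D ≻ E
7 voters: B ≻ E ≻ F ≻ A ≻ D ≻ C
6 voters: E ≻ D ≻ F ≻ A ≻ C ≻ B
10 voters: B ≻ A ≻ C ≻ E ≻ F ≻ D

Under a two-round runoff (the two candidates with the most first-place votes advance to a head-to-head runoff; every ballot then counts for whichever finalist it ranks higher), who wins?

D

Round 1 first-place votes: A 4, B 17, C 5, D 15, E 10, F 0. B and D advance.
Runoff: B is ranked above D on 22 ballots, D above B on 29.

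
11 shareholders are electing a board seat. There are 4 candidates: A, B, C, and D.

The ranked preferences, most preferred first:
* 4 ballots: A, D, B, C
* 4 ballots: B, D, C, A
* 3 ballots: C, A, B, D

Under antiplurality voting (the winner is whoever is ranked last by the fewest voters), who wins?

B

Last-place votes: A 4, B 0, C 4, D 3.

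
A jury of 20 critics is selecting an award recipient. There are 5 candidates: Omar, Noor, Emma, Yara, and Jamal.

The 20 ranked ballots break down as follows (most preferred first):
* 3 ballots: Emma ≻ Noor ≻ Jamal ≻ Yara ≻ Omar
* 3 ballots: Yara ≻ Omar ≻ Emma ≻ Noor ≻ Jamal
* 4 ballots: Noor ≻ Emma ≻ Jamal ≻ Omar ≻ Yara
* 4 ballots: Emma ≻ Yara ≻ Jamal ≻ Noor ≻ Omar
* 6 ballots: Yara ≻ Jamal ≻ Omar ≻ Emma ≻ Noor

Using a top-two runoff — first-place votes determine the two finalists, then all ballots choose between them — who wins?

Round 1 first-place votes: Omar 0, Noor 4, Emma 7, Yara 9, Jamal 0. Yara and Emma advance.
Runoff: Yara is ranked above Emma on 9 ballots, Emma above Yara on 11.

Emma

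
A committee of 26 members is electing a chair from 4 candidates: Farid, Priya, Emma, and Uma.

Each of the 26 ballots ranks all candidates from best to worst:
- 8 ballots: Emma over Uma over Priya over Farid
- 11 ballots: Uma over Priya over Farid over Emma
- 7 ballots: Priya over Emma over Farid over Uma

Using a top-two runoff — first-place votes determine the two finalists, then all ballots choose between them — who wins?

Emma

Round 1 first-place votes: Farid 0, Priya 7, Emma 8, Uma 11. Uma and Emma advance.
Runoff: Uma is ranked above Emma on 11 ballots, Emma above Uma on 15.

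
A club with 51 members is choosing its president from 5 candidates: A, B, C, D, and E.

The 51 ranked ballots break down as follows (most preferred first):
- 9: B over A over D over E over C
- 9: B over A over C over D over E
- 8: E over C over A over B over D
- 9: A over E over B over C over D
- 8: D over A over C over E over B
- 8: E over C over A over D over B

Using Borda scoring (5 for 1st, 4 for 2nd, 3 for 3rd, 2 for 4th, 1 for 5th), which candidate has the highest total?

A: 9×4 + 9×4 + 8×3 + 9×5 + 8×4 + 8×3 = 197
B: 9×5 + 9×5 + 8×2 + 9×3 + 8×1 + 8×1 = 149
C: 9×1 + 9×3 + 8×4 + 9×2 + 8×3 + 8×4 = 142
D: 9×3 + 9×2 + 8×1 + 9×1 + 8×5 + 8×2 = 118
E: 9×2 + 9×1 + 8×5 + 9×4 + 8×2 + 8×5 = 159

A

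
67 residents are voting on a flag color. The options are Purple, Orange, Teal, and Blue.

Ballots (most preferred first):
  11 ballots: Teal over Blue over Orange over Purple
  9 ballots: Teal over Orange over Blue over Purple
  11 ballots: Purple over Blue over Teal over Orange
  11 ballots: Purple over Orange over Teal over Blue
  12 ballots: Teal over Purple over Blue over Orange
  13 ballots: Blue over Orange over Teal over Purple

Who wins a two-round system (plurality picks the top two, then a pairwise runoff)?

Round 1 first-place votes: Purple 22, Orange 0, Teal 32, Blue 13. Teal and Purple advance.
Runoff: Teal is ranked above Purple on 45 ballots, Purple above Teal on 22.

Teal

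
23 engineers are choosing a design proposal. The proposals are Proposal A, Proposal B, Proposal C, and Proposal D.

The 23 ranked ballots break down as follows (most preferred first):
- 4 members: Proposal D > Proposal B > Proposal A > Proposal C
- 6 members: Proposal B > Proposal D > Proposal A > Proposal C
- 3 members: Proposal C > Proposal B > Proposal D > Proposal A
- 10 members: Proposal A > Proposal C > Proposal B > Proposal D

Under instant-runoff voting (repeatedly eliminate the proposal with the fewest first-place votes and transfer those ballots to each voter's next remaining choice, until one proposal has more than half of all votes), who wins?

Round 1: Proposal A 10, Proposal B 6, Proposal C 3, Proposal D 4. Proposal C eliminated.
Round 2: Proposal A 10, Proposal B 9, Proposal D 4. Proposal D eliminated.
Round 3: Proposal A 10, Proposal B 13. Proposal B has a majority (≥12).

Proposal B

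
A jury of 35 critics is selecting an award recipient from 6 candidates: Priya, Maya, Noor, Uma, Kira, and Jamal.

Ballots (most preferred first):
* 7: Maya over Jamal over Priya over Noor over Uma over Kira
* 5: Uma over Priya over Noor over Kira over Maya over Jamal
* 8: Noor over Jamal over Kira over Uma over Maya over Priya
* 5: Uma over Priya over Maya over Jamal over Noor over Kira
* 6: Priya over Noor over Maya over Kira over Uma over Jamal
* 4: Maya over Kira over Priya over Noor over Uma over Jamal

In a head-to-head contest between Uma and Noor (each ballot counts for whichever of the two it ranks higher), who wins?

Noor

Uma is ranked above Noor on 10 ballots; Noor above Uma on 25.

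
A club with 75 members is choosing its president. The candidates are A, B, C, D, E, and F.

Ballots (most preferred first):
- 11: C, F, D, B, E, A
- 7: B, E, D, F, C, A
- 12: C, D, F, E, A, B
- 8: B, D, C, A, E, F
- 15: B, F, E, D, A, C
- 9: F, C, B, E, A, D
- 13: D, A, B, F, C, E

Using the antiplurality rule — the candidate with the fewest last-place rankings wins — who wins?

Last-place votes: A 18, B 12, C 15, D 9, E 13, F 8.

F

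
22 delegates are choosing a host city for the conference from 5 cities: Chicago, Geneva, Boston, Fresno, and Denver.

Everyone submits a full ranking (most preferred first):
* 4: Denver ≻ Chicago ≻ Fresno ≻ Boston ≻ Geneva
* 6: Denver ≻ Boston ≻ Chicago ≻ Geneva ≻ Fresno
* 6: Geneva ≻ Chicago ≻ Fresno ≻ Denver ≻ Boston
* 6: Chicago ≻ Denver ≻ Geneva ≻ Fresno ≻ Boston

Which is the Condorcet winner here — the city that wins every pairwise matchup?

Chicago

Chicago vs Geneva: 16–6
Chicago vs Boston: 16–6
Chicago vs Fresno: 22–0
Chicago vs Denver: 12–10
Chicago beats every other city.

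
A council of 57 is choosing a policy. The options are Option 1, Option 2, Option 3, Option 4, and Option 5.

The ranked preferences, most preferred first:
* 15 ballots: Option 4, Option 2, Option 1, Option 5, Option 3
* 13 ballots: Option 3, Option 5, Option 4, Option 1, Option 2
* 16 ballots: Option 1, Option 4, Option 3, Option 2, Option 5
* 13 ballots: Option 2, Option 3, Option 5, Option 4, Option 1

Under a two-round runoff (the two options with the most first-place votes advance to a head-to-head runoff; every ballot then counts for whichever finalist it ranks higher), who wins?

Round 1 first-place votes: Option 1 16, Option 2 13, Option 3 13, Option 4 15, Option 5 0. Option 1 and Option 4 advance.
Runoff: Option 1 is ranked above Option 4 on 16 ballots, Option 4 above Option 1 on 41.

Option 4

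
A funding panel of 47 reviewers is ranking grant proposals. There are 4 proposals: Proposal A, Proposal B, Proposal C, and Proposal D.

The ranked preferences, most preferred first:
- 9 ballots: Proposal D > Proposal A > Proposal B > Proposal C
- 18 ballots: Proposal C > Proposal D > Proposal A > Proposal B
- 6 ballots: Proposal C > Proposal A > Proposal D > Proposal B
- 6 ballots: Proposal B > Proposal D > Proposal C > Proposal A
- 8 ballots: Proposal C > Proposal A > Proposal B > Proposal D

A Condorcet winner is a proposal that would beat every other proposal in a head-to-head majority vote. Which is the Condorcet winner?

Proposal C vs Proposal A: 38–9
Proposal C vs Proposal B: 32–15
Proposal C vs Proposal D: 32–15
Proposal C beats every other proposal.

Proposal C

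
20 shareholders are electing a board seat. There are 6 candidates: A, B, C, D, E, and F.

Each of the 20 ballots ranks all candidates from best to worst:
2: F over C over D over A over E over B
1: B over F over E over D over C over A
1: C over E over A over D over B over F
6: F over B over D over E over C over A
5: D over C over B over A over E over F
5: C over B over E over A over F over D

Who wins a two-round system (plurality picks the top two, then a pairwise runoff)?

Round 1 first-place votes: A 0, B 1, C 6, D 5, E 0, F 8. F and C advance.
Runoff: F is ranked above C on 9 ballots, C above F on 11.

C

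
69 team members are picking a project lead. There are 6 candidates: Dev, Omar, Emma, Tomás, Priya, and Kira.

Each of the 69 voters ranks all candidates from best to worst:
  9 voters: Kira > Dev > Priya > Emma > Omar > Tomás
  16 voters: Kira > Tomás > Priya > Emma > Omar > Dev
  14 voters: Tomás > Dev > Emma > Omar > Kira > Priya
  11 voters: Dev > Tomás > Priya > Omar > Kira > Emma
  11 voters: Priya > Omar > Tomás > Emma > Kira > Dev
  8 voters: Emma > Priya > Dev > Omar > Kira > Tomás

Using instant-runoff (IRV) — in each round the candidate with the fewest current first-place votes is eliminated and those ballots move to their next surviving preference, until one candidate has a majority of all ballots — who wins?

Round 1: Dev 11, Omar 0, Emma 8, Tomás 14, Priya 11, Kira 25. Omar eliminated.
Round 2: Dev 11, Emma 8, Tomás 14, Priya 11, Kira 25. Emma eliminated.
Round 3: Dev 11, Tomás 14, Priya 19, Kira 25. Dev eliminated.
Round 4: Tomás 25, Priya 19, Kira 25. Priya eliminated.
Round 5: Tomás 36, Kira 33. Tomás has a majority (≥35).

Tomás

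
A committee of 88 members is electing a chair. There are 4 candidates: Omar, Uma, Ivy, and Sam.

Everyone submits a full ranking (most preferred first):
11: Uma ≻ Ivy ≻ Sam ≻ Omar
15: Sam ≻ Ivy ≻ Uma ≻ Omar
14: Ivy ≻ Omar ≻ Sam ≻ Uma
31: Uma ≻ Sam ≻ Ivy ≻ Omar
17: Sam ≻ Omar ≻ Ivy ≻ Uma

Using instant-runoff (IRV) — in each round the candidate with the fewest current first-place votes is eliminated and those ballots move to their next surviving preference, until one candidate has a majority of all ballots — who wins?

Round 1: Omar 0, Uma 42, Ivy 14, Sam 32. Omar eliminated.
Round 2: Uma 42, Ivy 14, Sam 32. Ivy eliminated.
Round 3: Uma 42, Sam 46. Sam has a majority (≥45).

Sam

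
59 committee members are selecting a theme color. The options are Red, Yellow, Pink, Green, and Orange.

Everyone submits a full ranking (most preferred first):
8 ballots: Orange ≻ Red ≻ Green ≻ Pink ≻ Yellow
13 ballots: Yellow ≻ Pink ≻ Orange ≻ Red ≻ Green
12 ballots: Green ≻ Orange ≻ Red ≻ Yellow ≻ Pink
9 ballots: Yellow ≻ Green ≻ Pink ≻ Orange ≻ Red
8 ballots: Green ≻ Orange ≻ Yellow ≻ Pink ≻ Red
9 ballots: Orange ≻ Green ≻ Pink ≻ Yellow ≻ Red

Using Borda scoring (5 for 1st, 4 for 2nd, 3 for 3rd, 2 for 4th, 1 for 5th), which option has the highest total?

Red: 8×4 + 13×2 + 12×3 + 9×1 + 8×1 + 9×1 = 120
Yellow: 8×1 + 13×5 + 12×2 + 9×5 + 8×3 + 9×2 = 184
Pink: 8×2 + 13×4 + 12×1 + 9×3 + 8×2 + 9×3 = 150
Green: 8×3 + 13×1 + 12×5 + 9×4 + 8×5 + 9×4 = 209
Orange: 8×5 + 13×3 + 12×4 + 9×2 + 8×4 + 9×5 = 222

Orange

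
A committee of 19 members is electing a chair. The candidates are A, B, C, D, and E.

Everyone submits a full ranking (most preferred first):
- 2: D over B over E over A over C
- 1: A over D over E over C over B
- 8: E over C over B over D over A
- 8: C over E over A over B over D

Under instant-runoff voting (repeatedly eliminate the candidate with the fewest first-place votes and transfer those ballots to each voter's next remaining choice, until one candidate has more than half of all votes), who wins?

E

Round 1: A 1, B 0, C 8, D 2, E 8. B eliminated.
Round 2: A 1, C 8, D 2, E 8. A eliminated.
Round 3: C 8, D 3, E 8. D eliminated.
Round 4: C 8, E 11. E has a majority (≥10).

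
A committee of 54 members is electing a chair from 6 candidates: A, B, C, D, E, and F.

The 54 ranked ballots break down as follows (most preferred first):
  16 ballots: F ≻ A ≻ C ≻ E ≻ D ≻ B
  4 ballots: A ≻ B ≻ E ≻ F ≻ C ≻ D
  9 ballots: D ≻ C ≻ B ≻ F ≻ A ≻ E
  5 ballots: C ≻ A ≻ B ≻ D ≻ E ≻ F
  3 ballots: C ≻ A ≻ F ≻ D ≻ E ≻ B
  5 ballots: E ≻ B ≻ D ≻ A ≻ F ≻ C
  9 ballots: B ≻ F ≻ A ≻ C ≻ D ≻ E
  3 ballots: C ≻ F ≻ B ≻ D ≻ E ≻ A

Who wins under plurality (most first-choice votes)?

F

First-place votes: A 4, B 9, C 11, D 9, E 5, F 16.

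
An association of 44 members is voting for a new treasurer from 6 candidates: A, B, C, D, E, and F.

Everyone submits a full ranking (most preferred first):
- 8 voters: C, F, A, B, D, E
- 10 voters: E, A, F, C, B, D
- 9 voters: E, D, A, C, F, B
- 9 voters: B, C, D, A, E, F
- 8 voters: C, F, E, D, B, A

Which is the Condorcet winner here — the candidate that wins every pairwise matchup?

C

C vs A: 25–19
C vs B: 35–9
C vs D: 35–9
C vs E: 25–19
C vs F: 34–10
C beats every other candidate.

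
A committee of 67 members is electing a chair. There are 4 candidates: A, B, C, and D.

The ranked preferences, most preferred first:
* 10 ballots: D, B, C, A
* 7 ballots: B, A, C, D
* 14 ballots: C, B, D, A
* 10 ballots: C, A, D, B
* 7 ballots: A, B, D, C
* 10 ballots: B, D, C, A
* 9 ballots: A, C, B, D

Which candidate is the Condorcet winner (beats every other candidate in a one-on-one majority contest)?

B

B vs A: 41–26
B vs C: 34–33
B vs D: 47–20
B beats every other candidate.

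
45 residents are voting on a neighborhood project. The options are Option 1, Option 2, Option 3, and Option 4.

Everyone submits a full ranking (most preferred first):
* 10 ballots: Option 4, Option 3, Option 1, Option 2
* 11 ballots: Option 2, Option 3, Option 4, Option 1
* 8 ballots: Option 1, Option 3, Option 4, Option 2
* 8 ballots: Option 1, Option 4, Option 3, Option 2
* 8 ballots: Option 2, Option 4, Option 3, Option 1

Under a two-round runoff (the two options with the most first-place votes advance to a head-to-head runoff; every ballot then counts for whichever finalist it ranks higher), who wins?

Option 1

Round 1 first-place votes: Option 1 16, Option 2 19, Option 3 0, Option 4 10. Option 2 and Option 1 advance.
Runoff: Option 2 is ranked above Option 1 on 19 ballots, Option 1 above Option 2 on 26.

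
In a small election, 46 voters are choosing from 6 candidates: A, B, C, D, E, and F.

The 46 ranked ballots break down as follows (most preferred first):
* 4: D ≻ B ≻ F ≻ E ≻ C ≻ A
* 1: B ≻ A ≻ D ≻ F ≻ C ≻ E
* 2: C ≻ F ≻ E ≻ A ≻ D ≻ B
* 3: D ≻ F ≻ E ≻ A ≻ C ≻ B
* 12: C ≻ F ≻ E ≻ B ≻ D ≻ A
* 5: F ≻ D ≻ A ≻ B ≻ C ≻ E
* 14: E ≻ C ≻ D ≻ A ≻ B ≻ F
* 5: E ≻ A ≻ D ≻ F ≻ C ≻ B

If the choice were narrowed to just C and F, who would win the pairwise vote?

C

C is ranked above F on 28 ballots; F above C on 18.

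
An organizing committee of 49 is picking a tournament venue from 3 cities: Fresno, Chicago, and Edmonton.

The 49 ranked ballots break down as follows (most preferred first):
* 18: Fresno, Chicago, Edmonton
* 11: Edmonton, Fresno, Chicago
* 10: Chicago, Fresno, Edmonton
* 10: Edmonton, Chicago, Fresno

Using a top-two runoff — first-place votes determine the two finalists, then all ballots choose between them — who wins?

Round 1 first-place votes: Fresno 18, Chicago 10, Edmonton 21. Edmonton and Fresno advance.
Runoff: Edmonton is ranked above Fresno on 21 ballots, Fresno above Edmonton on 28.

Fresno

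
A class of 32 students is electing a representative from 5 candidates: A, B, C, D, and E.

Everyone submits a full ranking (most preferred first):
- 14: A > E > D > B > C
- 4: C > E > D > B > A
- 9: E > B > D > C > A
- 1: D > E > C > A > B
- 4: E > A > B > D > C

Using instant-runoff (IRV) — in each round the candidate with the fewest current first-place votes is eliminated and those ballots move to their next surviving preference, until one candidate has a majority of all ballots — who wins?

E

Round 1: A 14, B 0, C 4, D 1, E 13. B eliminated.
Round 2: A 14, C 4, D 1, E 13. D eliminated.
Round 3: A 14, C 4, E 14. C eliminated.
Round 4: A 14, E 18. E has a majority (≥17).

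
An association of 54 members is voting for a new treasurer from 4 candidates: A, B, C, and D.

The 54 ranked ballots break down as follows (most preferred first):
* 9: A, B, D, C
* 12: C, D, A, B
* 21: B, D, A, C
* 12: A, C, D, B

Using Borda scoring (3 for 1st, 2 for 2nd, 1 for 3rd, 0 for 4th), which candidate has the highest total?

A

A: 9×3 + 12×1 + 21×1 + 12×3 = 96
B: 9×2 + 12×0 + 21×3 + 12×0 = 81
C: 9×0 + 12×3 + 21×0 + 12×2 = 60
D: 9×1 + 12×2 + 21×2 + 12×1 = 87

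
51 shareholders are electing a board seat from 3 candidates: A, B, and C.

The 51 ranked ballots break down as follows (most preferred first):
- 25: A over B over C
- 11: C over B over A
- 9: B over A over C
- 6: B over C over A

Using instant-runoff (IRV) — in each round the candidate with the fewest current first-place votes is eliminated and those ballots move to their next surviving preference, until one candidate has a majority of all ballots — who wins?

B

Round 1: A 25, B 15, C 11. C eliminated.
Round 2: A 25, B 26. B has a majority (≥26).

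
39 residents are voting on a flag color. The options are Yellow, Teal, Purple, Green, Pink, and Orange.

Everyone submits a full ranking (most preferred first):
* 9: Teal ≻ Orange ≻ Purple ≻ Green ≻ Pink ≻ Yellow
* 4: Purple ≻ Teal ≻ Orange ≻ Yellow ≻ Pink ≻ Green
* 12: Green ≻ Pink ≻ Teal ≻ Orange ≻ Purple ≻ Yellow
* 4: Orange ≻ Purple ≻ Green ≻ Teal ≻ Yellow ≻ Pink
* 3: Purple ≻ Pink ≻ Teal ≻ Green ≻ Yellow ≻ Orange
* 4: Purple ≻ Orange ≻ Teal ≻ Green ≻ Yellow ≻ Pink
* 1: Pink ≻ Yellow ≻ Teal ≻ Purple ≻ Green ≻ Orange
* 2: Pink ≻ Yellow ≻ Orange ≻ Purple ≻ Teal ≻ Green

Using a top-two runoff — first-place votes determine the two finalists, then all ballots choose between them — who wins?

Round 1 first-place votes: Yellow 0, Teal 9, Purple 11, Green 12, Pink 3, Orange 4. Green and Purple advance.
Runoff: Green is ranked above Purple on 12 ballots, Purple above Green on 27.

Purple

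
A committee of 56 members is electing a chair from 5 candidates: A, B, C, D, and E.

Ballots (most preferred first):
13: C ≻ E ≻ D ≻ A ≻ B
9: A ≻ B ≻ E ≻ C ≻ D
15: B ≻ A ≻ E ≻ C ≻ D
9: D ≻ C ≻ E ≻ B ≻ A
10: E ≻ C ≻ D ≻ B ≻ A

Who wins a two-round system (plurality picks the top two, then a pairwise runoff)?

C

Round 1 first-place votes: A 9, B 15, C 13, D 9, E 10. B and C advance.
Runoff: B is ranked above C on 24 ballots, C above B on 32.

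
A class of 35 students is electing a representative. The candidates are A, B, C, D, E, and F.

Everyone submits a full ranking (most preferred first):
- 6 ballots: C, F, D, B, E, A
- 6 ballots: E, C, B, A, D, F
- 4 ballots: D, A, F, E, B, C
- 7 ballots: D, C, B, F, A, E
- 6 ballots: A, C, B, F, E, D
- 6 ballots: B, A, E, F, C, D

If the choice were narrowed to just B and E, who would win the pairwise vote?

B

B is ranked above E on 25 ballots; E above B on 10.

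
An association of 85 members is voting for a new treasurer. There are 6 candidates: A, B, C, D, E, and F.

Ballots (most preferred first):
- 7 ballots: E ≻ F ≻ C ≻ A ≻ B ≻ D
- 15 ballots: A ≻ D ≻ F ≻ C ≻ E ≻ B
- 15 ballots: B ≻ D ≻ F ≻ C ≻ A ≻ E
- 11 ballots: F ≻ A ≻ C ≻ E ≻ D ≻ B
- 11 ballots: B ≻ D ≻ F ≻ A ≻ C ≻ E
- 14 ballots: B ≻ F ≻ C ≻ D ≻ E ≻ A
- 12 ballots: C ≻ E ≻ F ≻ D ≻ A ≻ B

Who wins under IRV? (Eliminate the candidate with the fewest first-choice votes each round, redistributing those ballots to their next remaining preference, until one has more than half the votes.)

F

Round 1: A 15, B 40, C 12, D 0, E 7, F 11. D eliminated.
Round 2: A 15, B 40, C 12, E 7, F 11. E eliminated.
Round 3: A 15, B 40, C 12, F 18. C eliminated.
Round 4: A 15, B 40, F 30. A eliminated.
Round 5: B 40, F 45. F has a majority (≥43).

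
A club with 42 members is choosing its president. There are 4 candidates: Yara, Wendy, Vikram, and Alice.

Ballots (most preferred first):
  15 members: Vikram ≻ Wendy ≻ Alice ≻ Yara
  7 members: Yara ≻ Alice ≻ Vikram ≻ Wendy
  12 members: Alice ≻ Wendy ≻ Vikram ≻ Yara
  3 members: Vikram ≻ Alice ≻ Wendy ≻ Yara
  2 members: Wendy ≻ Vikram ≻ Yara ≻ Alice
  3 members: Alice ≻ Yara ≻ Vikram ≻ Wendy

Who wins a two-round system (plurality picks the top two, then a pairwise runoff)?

Alice

Round 1 first-place votes: Yara 7, Wendy 2, Vikram 18, Alice 15. Vikram and Alice advance.
Runoff: Vikram is ranked above Alice on 20 ballots, Alice above Vikram on 22.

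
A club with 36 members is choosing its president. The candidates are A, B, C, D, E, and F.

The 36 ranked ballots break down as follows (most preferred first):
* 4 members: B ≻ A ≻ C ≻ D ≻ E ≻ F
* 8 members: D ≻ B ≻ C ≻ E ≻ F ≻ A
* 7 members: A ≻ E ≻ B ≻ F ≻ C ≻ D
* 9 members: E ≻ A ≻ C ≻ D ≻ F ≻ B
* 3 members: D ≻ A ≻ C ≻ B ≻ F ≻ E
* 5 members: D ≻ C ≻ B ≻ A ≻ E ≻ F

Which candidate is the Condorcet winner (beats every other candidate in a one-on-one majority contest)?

A vs B: 19–17
A vs C: 23–13
A vs D: 20–16
A vs E: 19–17
A vs F: 28–8
A beats every other candidate.

A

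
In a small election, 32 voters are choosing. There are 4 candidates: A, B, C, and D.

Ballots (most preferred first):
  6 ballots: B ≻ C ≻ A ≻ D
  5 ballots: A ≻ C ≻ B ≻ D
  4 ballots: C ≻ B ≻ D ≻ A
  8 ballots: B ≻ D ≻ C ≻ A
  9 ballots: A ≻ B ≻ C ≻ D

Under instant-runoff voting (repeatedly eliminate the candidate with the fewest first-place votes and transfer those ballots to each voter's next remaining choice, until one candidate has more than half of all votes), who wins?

B

Round 1: A 14, B 14, C 4, D 0. D eliminated.
Round 2: A 14, B 14, C 4. C eliminated.
Round 3: A 14, B 18. B has a majority (≥17).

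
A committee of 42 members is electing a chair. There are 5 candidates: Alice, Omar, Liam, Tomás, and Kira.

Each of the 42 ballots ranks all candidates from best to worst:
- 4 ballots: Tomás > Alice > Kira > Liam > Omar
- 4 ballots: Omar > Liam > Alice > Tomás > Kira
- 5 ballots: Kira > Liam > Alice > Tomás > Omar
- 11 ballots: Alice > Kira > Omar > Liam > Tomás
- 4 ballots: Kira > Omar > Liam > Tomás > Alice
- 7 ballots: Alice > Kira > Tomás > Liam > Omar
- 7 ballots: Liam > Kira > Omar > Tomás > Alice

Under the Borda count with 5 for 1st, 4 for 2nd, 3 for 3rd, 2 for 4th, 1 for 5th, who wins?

Kira

Alice: 4×4 + 4×3 + 5×3 + 11×5 + 4×1 + 7×5 + 7×1 = 144
Omar: 4×1 + 4×5 + 5×1 + 11×3 + 4×4 + 7×1 + 7×3 = 106
Liam: 4×2 + 4×4 + 5×4 + 11×2 + 4×3 + 7×2 + 7×5 = 127
Tomás: 4×5 + 4×2 + 5×2 + 11×1 + 4×2 + 7×3 + 7×2 = 92
Kira: 4×3 + 4×1 + 5×5 + 11×4 + 4×5 + 7×4 + 7×4 = 161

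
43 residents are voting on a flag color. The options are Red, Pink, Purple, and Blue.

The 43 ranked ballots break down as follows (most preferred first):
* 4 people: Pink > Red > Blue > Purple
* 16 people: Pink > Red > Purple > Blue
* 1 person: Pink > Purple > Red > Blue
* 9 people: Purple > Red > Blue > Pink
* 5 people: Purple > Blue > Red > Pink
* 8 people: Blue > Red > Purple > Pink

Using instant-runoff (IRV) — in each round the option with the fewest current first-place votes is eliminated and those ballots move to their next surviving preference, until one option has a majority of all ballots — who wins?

Round 1: Red 0, Pink 21, Purple 14, Blue 8. Red eliminated.
Round 2: Pink 21, Purple 14, Blue 8. Blue eliminated.
Round 3: Pink 21, Purple 22. Purple has a majority (≥22).

Purple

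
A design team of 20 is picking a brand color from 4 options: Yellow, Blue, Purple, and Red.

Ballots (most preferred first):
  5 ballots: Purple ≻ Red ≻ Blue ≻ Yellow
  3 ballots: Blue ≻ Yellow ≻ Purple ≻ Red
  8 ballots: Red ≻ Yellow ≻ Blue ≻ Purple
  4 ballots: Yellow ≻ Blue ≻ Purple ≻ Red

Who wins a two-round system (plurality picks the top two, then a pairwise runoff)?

Round 1 first-place votes: Yellow 4, Blue 3, Purple 5, Red 8. Red and Purple advance.
Runoff: Red is ranked above Purple on 8 ballots, Purple above Red on 12.

Purple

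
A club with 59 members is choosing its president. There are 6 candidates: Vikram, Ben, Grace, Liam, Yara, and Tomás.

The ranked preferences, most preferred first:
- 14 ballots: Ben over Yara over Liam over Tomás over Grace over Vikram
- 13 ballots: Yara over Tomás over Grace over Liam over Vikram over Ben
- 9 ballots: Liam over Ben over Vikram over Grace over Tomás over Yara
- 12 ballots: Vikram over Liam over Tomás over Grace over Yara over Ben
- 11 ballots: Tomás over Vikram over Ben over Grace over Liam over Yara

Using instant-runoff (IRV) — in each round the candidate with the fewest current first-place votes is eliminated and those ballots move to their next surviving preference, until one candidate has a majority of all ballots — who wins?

Round 1: Vikram 12, Ben 14, Grace 0, Liam 9, Yara 13, Tomás 11. Grace eliminated.
Round 2: Vikram 12, Ben 14, Liam 9, Yara 13, Tomás 11. Liam eliminated.
Round 3: Vikram 12, Ben 23, Yara 13, Tomás 11. Tomás eliminated.
Round 4: Vikram 23, Ben 23, Yara 13. Yara eliminated.
Round 5: Vikram 36, Ben 23. Vikram has a majority (≥30).

Vikram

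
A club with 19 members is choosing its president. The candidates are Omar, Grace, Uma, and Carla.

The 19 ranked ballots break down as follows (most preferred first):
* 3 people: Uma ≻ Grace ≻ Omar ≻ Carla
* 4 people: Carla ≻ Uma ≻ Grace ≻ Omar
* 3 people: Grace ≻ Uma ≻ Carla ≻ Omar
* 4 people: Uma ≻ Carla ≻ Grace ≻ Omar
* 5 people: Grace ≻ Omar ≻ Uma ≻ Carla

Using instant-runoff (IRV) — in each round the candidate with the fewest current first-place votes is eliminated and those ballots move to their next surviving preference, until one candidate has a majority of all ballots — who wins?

Round 1: Omar 0, Grace 8, Uma 7, Carla 4. Omar eliminated.
Round 2: Grace 8, Uma 7, Carla 4. Carla eliminated.
Round 3: Grace 8, Uma 11. Uma has a majority (≥10).

Uma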